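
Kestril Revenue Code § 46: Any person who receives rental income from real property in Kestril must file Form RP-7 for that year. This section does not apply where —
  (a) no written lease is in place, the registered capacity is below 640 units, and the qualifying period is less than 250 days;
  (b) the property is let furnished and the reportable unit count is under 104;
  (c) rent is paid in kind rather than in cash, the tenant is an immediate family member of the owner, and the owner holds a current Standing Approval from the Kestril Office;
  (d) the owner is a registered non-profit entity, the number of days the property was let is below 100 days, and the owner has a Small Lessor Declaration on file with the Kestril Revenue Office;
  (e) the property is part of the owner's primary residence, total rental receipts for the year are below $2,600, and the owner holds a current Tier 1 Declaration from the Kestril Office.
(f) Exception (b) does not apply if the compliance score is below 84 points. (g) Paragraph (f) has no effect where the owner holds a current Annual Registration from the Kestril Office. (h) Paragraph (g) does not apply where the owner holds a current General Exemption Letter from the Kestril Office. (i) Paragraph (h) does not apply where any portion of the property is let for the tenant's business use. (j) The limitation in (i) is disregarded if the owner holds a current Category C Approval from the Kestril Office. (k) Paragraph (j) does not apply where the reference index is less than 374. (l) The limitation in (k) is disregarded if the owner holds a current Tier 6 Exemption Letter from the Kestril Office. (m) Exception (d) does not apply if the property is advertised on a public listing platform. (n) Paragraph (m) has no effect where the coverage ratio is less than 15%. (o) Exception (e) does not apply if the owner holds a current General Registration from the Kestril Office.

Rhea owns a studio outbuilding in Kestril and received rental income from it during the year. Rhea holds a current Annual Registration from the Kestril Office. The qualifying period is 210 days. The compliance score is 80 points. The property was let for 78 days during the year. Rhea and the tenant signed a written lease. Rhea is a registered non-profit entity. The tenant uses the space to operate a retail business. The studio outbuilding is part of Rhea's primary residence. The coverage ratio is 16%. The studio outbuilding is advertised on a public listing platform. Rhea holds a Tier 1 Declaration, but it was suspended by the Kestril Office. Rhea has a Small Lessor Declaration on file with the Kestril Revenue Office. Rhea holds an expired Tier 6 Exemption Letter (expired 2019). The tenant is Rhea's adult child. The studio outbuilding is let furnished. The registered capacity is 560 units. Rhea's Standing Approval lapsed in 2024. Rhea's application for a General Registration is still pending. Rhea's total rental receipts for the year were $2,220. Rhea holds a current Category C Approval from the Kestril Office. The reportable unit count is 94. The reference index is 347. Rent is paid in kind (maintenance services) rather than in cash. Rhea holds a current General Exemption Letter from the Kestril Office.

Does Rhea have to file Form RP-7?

No — exception (b) applies; Rhea is not required to file Form RP-7.

Exception (a) requires that no written lease is in place; but a written lease is in place, so (a) is unavailable.
Exception (b) is satisfied on its face — the property is let furnished; the reportable unit count is 94, under the 104 limit. Under paragraphs (f)–(l): (f) is engaged (the compliance score is 80 points, below the 84 points limit), but is displaced by (g): (g) is triggered — a current Annual Registration is held. (h) would limit (g) — a current General Exemption Letter is held — but (i) sets (h) aside: (i) is triggered — the space is let for business use. (j) would limit (i) — a current Category C Approval is held — but (k) sets (j) aside: (k) is triggered — the reference index is 347, less than the 374 limit. (l) is not triggered (the Tier 6 Exemption Letter is not current), so (k) stands. So (b) applies.
Exception (c) fails — there is no Standing Approval in force.
Exception (d)'s conditions are all satisfied: Rhea is a registered non-profit; the number of days the property was let is 78 days, below the 100 days limit; a Small Lessor Declaration is on file. Turning to paragraphs (m)–(n): (m) operates against (d): the property is publicly advertised. (n) does not operate here (the coverage ratio is 16%, not less than 15%), so (m) stands. So (d) is unavailable.
Exception (e) does not apply: the Tier 1 Declaration is not current.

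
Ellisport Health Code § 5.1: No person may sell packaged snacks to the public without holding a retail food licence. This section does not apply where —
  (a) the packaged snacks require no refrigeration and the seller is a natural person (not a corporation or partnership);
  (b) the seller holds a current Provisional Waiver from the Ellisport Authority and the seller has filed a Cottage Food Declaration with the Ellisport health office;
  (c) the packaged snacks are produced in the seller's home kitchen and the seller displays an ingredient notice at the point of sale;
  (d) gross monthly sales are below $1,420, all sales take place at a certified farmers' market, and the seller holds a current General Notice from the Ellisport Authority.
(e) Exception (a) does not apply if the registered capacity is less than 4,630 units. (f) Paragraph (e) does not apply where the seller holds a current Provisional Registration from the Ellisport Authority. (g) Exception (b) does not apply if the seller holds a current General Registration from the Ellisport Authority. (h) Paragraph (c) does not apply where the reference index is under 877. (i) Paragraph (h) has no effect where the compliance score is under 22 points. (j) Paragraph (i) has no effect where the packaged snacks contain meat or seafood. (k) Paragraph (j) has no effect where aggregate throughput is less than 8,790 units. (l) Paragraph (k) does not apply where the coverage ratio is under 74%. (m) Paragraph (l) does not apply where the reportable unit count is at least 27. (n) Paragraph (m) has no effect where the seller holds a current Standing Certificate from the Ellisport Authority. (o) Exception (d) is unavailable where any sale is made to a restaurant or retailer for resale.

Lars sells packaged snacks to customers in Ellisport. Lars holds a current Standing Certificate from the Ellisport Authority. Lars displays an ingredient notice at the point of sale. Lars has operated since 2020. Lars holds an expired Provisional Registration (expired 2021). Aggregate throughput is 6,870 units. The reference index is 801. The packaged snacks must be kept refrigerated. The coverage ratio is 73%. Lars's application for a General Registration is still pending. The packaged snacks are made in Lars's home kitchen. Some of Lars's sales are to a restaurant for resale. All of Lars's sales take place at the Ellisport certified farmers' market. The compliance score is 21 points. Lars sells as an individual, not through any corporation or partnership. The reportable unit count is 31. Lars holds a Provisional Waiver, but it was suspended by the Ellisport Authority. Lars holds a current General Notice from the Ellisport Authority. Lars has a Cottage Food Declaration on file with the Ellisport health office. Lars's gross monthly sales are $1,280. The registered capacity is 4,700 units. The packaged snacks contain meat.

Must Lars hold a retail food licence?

Yes — Lars must hold a retail food licence.

Exception (a) requires that the packaged snacks require no refrigeration; but the packaged snacks require refrigeration, so (a) is unavailable.
Exception (b) does not apply: there is no Provisional Waiver in force.
Exception (c)'s conditions are all satisfied: the packaged snacks are home-kitchen produced; an ingredient notice is displayed. But applying paragraphs (h)–(n): (h) operates — the reference index is 801, under the 877 limit. (i) applies (the compliance score is 21 points, under the 22 points limit), but is itself disapplied by (j): (j) applies — the packaged snacks contain meat. (k) would limit (j) — aggregate throughput is 6,870 units, less than the 8,790 units limit — but (l) sets (k) aside: (l) applies — the coverage ratio is 73%, under the 74% limit. (m) would limit (l) — the reportable unit count is 31, meeting the 27 threshold — but (n) sets (m) aside: (n) operates against (m): a current Standing Certificate is held. Exception (c) does not apply.
Exception (d)'s conditions are all satisfied: gross monthly sales are $1,280, below the $1,420 limit; all sales are at a certified farmers' market; a current General Notice is held. But: (o) is engaged — some sales are to a restaurant for resale. So (d) is unavailable.
Every exception is unavailable, so the rule governs.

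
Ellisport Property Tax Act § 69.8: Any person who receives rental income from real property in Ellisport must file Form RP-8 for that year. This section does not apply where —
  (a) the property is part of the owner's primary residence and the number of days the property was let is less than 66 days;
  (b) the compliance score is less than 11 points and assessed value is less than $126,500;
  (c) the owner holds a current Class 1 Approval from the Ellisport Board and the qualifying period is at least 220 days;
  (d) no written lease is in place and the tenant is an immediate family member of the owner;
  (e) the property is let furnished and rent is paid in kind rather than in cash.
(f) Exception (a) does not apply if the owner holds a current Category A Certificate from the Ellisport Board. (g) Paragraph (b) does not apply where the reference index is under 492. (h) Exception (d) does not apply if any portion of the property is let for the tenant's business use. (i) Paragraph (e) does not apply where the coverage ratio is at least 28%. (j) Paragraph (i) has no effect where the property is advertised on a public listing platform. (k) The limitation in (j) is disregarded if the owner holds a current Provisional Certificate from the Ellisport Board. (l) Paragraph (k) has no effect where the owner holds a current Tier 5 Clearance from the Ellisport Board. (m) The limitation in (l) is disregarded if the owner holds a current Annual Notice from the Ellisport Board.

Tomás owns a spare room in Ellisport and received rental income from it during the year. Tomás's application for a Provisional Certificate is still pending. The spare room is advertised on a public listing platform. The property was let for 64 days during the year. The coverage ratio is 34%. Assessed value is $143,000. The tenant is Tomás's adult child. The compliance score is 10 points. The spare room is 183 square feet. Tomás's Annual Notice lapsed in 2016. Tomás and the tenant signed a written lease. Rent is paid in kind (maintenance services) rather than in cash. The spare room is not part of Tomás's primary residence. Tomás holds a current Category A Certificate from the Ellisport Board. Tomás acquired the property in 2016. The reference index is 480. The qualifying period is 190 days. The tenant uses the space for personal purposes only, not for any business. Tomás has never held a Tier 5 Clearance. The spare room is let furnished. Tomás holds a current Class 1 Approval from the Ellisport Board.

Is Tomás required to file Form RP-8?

Exception (a) requires that the property is part of the owner's primary residence; but the spare room is not part of the primary residence, so (a) is unavailable.
Exception (b) fails — assessed value is $143,000, not less than $126,500.
Exception (c) fails — the qualifying period is 190 days, short of 220 days.
Exception (d) does not apply: a written lease is in place.
Exception (e) is satisfied on its face — the property is let furnished; rent is paid in kind. Under paragraphs (i)–(m): (i) would limit (e) — the coverage ratio is 34%, meeting the 28% threshold — but (j) sets (i) aside: (j) operates — the property is publicly advertised. (k) is not engaged (the Provisional Certificate is not current), so (j) stands. Exception (e) stands.

No — exception (e) applies; Tomás is not required to file Form RP-8.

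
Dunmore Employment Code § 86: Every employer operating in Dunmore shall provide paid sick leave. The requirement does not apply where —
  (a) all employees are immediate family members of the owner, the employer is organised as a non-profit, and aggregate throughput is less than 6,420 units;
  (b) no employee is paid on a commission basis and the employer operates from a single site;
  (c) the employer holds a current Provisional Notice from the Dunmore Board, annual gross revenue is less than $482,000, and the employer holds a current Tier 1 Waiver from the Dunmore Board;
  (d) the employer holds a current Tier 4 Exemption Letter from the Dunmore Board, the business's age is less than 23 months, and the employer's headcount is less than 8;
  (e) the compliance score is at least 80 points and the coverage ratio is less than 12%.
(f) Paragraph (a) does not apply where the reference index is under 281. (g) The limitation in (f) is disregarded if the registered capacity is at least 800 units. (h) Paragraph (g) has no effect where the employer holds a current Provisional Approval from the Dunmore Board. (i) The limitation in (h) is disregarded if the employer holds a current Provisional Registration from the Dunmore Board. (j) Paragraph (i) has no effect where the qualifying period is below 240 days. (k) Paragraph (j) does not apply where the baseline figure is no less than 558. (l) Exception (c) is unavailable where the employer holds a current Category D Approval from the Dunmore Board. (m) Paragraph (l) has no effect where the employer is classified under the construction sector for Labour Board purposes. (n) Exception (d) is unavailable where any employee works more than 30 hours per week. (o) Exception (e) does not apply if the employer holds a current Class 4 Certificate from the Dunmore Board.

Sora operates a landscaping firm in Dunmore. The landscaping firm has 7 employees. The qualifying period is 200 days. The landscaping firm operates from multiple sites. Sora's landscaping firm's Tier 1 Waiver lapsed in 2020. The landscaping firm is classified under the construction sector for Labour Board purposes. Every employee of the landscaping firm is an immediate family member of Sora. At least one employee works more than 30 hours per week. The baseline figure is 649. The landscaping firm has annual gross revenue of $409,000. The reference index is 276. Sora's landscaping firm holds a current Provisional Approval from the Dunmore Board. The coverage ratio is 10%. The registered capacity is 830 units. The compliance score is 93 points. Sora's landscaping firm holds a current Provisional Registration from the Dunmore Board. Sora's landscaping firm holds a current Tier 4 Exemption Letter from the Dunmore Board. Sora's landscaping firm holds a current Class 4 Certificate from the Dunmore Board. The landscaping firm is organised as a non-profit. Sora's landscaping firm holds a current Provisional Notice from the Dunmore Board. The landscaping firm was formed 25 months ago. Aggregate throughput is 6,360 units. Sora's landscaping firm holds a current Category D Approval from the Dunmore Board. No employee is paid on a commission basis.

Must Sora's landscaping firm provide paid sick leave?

Exception (a)'s conditions are all satisfied: every employee is an immediate family member; the employer is a non-profit; aggregate throughput is 6,360 units, less than the 6,420 units limit. Under paragraphs (f)–(k): (f) is triggered (the reference index is 276, under the 281 limit), but yields to (g): (g) is engaged — the registered capacity is 830 units, meeting the 800 units threshold. (h) is triggered (a current Provisional Approval is held), but is set aside by (i): (i) operates — a current Provisional Registration is held. (j) would limit (i) — the qualifying period is 200 days, below the 240 days limit — but (k) sets (j) aside: (k) operates against (j): the baseline figure is 649, meeting the 558 threshold. So (a) applies.
Exception (b) does not apply: the employer operates from multiple sites.
Exception (c) fails — there is no Tier 1 Waiver in force.
Exception (d) requires that the business's age is less than 23 months; but the business's age is 25 months, not less than 23 months, so (d) is unavailable.
Exception (e)'s conditions are all satisfied: the compliance score is 93 points, meeting the 80 points threshold; the coverage ratio is 10%, less than the 12% limit. But applying paragraph (o): (o) operates against (e): a current Class 4 Certificate is held. So (e) is unavailable.

No — exception (a) applies; Sora's landscaping firm is not required to provide paid sick leave.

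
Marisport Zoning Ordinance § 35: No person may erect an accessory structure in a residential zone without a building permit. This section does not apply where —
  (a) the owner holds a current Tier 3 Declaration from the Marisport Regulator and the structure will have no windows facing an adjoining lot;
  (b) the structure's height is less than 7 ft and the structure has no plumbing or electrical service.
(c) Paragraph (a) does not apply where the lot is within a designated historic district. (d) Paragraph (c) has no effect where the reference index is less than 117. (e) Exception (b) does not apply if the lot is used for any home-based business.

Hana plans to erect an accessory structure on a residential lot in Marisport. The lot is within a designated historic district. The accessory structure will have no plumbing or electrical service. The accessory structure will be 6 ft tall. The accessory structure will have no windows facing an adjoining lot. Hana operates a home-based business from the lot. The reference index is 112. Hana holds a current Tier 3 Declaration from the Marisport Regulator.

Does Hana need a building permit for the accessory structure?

Exception (a) is satisfied on its face — a current Tier 3 Declaration is held; no windows face an adjoining lot. Under paragraphs (c)–(d): (c) would limit (a) — the lot is in a historic district — but (d) sets (c) aside: (d) operates — the reference index is 112, less than the 117 limit. (a) remains available.
Exception (b) is satisfied on its face — the structure's height is 6 ft, less than the 7 ft limit; there is no plumbing or electrical service. But: (e) operates against (b): a home-based business operates on the lot. (b) is therefore removed.

No — exception (a) applies; Hana does not need a building permit.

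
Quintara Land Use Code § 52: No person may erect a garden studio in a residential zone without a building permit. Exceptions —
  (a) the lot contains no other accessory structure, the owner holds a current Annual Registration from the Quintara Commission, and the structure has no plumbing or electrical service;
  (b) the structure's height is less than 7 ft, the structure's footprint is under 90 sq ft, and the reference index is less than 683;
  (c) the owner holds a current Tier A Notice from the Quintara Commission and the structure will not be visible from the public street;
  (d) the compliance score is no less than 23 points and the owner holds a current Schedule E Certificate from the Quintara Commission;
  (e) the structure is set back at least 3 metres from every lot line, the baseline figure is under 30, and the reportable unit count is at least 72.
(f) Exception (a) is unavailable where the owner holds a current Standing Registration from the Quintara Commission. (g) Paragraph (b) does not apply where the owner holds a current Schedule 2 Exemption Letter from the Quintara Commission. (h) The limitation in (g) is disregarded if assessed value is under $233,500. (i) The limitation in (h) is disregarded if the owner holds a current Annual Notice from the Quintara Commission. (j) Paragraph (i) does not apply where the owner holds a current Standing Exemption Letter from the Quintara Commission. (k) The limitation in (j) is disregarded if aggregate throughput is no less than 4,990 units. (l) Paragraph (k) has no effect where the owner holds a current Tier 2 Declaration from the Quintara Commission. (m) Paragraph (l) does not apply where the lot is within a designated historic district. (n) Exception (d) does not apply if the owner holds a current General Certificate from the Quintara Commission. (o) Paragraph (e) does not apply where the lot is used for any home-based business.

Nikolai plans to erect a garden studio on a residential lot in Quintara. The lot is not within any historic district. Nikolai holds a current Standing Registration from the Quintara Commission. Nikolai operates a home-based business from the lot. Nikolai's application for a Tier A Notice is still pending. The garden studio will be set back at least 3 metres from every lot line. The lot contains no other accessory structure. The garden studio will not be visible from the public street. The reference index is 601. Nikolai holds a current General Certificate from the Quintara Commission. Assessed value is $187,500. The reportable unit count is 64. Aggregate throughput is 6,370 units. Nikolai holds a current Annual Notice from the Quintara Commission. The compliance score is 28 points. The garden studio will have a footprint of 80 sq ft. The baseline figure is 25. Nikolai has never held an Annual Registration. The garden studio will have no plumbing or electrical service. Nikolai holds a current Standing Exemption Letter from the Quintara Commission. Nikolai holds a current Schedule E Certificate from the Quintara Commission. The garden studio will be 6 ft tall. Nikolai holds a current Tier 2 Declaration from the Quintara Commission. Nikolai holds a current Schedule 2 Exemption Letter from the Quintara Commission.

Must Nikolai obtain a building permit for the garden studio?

Exception (a) fails — no current Annual Registration is held.
Exception (b) is satisfied on its face — the structure's height is 6 ft, less than the 7 ft limit; the structure's footprint is 80 sq ft, under the 90 sq ft limit; the reference index is 601, less than the 683 limit. As to paragraphs (g)–(m): (g) would limit (b) — a current Schedule 2 Exemption Letter is held — but (h) sets (g) aside: (h) operates — assessed value is $187,500, under the $233,500 limit. (i) would limit (h) — a current Annual Notice is held — but (j) sets (i) aside: (j) operates against (i): a current Standing Exemption Letter is held. (k) applies (aggregate throughput is 6,370 units, meeting the 4,990 units threshold), but yields to (l): (l) operates against (k): a current Tier 2 Declaration is held. (m) is not engaged (the lot is not in a historic district), so (l) stands. So (b) applies.
Exception (c) requires that the owner holds a current Tier A Notice from the Quintara Commission; but the Tier A Notice is not current, so (c) is unavailable.
Exception (d) is satisfied on its face — the compliance score is 28 points, meeting the 23 points threshold; a current Schedule E Certificate is held. However, paragraph (n) must be considered: (n) operates — a current General Certificate is held. So (d) is unavailable.
Exception (e) fails — the reportable unit count is 64, short of 72.

No — exception (b) applies; Nikolai does not need a building permit.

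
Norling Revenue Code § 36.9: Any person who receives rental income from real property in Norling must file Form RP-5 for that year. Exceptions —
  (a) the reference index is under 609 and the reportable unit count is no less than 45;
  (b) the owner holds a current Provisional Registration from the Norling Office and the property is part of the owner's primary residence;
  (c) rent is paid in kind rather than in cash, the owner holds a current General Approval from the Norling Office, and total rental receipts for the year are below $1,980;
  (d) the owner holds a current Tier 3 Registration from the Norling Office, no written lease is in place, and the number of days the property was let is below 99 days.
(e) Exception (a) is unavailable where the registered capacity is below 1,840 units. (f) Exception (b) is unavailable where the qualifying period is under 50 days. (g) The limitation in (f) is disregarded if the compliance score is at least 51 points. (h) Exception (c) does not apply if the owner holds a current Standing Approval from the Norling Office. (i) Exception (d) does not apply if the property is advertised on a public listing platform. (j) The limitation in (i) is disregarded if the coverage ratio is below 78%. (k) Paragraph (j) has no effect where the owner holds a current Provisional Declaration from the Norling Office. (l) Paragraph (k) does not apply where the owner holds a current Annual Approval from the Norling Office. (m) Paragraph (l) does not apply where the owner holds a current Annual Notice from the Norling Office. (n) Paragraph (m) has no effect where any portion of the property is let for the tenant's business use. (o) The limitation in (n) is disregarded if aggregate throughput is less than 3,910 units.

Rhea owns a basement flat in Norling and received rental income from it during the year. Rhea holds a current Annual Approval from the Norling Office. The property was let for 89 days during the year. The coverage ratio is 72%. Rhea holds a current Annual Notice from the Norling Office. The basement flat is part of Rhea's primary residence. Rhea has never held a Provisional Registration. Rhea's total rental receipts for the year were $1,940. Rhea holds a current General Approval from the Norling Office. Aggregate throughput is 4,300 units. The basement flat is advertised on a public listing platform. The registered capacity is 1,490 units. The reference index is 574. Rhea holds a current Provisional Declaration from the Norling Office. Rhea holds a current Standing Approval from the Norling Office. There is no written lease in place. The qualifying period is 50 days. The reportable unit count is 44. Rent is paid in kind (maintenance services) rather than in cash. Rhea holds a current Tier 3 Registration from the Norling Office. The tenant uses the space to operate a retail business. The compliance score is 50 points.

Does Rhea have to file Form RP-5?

Exception (a) requires that the reportable unit count is no less than 45; but the reportable unit count is 44, short of 45, so (a) is unavailable.
Exception (b) does not apply: there is no Provisional Registration in force.
Exception (c): rent is paid in kind; a current General Approval is held; total rental receipts for the year are $1,940, below the $1,980 limit — every condition holds. But: (h) operates against (c): a current Standing Approval is held. Exception (c) does not apply.
Exception (d)'s conditions are all satisfied: a current Tier 3 Registration is held; there is no written lease; the number of days the property was let is 89 days, below the 99 days limit. Under paragraphs (i)–(o): (i) operates (the property is publicly advertised), but is set aside by (j): (j) operates against (i): the coverage ratio is 72%, below the 78% limit. (k) is engaged (a current Provisional Declaration is held), but is itself disapplied by (l): (l) is triggered — a current Annual Approval is held. (m) applies (a current Annual Notice is held), but is set aside by (n): (n) operates against (m): the space is let for business use. (o), which would lift (n), is not triggered — aggregate throughput is 4,300 units, not less than 3,910 units. Exception (d) stands.

No — exception (d) applies; Rhea is not required to file Form RP-5.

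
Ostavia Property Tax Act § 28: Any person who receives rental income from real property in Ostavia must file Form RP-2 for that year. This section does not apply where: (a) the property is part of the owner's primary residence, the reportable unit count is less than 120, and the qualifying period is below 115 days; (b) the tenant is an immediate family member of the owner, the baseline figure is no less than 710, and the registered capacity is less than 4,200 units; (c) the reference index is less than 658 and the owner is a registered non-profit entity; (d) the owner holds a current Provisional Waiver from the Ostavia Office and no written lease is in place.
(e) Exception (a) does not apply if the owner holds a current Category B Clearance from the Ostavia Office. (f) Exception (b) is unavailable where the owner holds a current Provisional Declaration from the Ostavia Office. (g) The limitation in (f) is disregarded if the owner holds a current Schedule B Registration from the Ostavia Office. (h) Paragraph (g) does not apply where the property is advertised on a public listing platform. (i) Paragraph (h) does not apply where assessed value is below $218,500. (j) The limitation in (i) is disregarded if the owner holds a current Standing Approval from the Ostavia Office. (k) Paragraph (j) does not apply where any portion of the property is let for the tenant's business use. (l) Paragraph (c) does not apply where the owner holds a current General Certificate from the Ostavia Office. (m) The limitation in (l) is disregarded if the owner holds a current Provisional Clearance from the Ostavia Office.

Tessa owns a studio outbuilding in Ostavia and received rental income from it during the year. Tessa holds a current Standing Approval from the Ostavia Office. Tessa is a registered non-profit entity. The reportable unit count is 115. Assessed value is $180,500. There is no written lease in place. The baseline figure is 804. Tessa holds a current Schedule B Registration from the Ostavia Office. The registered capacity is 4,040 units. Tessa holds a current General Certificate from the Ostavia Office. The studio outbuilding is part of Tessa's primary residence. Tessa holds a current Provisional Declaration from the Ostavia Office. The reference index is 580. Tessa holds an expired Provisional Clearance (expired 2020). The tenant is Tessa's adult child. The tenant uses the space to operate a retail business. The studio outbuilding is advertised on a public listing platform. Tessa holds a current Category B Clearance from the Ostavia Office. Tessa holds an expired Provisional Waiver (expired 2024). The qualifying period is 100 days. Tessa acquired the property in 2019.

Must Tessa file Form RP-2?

Exception (a): the studio outbuilding is part of the primary residence; the reportable unit count is 115, less than the 120 limit; the qualifying period is 100 days, below the 115 days limit — every condition holds. Turning to paragraph (e): (e) is engaged — a current Category B Clearance is held. So (a) is unavailable.
Exception (b): the tenant is an immediate family member; the baseline figure is 804, meeting the 710 threshold; the registered capacity is 4,040 units, less than the 4,200 units limit — every condition holds. Applying paragraphs (f)–(k): (f) would limit (b) — a current Provisional Declaration is held — but (g) sets (f) aside: (g) operates against (f): a current Schedule B Registration is held. (h) applies (the property is publicly advertised), but is itself disapplied by (i): (i) is triggered — assessed value is $180,500, below the $218,500 limit. (j) would limit (i) — a current Standing Approval is held — but (k) sets (j) aside: (k) operates — the space is let for business use. (b) remains available.
Exception (c) is satisfied on its face — the reference index is 580, less than the 658 limit; Tessa is a registered non-profit. But applying paragraphs (l)–(m): (l) is engaged — a current General Certificate is held. (m) is inapplicable (there is no Provisional Clearance in force), so (l) stands. So (c) is unavailable.
Exception (d) does not apply: the Provisional Waiver is not current.

No — exception (b) applies; Tessa is not required to file Form RP-2.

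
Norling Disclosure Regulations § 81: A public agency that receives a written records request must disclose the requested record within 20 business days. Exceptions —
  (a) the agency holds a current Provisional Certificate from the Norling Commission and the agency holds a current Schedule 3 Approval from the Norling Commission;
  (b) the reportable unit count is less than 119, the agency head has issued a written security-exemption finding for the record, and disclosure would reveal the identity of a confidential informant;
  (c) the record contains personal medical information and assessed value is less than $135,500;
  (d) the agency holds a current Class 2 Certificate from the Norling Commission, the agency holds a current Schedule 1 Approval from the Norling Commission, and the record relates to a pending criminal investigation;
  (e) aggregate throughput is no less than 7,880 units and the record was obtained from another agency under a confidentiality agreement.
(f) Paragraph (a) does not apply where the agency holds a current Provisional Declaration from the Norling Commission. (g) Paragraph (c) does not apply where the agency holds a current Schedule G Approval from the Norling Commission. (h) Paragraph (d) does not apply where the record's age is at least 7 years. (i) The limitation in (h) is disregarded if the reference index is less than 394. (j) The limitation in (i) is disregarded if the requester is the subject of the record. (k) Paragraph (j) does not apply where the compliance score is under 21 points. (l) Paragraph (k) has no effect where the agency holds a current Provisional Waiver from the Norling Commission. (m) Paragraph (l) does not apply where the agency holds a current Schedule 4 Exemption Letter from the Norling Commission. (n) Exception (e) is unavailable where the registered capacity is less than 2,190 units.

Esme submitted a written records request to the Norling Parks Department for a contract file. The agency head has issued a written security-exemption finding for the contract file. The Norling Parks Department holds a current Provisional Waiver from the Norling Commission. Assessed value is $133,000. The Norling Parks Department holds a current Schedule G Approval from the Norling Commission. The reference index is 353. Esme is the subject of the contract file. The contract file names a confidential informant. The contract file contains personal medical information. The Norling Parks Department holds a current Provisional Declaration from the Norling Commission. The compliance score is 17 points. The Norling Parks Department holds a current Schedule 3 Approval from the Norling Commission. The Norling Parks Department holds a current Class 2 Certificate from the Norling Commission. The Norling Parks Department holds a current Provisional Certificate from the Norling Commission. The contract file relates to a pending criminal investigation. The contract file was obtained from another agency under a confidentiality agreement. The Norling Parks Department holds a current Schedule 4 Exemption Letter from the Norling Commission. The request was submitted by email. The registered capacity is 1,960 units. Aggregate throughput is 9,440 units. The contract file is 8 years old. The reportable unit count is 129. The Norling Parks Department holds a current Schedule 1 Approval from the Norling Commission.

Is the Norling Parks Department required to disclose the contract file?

No — exception (d) applies; the Norling Parks Department is not required to disclose the contract file.

Exception (a): a current Provisional Certificate is held; a current Schedule 3 Approval is held — every condition holds. Turning to paragraph (f): (f) operates against (a): a current Provisional Declaration is held. (a) is therefore removed.
Exception (b) requires that the reportable unit count is less than 119; but the reportable unit count is 129, not less than 119, so (b) is unavailable.
Exception (c) is satisfied on its face — the contract file contains personal medical information; assessed value is $133,000, less than the $135,500 limit. But applying paragraph (g): (g) operates against (c): a current Schedule G Approval is held. So (c) is unavailable.
Exception (d): a current Class 2 Certificate is held; a current Schedule 1 Approval is held; the contract file relates to a pending investigation — every condition holds. Considering the limiting provisions: (h) applies (the record's age is 8 years, meeting the 7 years threshold), but is set aside by (i): (i) operates against (h): the reference index is 353, less than the 394 limit. (j) is triggered (Esme is the subject of the contract file), but is itself disapplied by (k): (k) operates — the compliance score is 17 points, under the 21 points limit. (l) would limit (k) — a current Provisional Waiver is held — but (m) sets (l) aside: (m) is engaged — a current Schedule 4 Exemption Letter is held. (d) remains available.
Exception (e)'s conditions are all satisfied: aggregate throughput is 9,440 units, meeting the 7,880 units threshold; the contract file was obtained under a confidentiality agreement. But: (n) operates against (e): the registered capacity is 1,960 units, less than the 2,190 units limit. So (e) is unavailable.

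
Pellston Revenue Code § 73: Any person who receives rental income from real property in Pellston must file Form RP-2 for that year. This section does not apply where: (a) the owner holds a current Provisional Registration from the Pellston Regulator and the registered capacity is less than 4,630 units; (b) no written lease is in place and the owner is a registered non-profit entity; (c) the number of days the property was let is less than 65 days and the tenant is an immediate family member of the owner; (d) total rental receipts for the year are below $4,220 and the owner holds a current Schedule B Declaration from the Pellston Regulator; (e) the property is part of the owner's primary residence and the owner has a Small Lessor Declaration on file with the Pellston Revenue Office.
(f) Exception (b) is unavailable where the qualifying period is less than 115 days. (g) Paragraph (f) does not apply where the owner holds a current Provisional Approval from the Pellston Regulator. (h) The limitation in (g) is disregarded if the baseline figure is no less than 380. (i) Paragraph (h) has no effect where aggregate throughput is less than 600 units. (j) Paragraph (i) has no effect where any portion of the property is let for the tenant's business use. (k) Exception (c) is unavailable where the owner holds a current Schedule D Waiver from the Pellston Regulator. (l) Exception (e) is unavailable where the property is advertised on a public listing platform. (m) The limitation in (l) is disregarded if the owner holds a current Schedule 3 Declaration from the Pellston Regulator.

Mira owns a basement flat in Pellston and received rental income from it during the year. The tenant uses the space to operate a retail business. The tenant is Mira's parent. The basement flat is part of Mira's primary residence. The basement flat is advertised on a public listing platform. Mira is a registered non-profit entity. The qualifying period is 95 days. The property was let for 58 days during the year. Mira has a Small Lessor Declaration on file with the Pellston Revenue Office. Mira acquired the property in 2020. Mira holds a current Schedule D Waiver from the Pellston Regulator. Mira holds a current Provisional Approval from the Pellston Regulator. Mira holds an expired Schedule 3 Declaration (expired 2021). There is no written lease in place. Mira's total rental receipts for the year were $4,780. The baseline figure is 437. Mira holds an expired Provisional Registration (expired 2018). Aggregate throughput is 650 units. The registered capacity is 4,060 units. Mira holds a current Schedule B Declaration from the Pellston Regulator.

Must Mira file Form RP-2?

Yes — Mira must file Form RP-2.

Exception (a) fails — there is no Provisional Registration in force.
All of (b)'s requirements are met (there is no written lease; Mira is a registered non-profit). Turning to paragraphs (f)–(j): (f) operates against (b): the qualifying period is 95 days, less than the 115 days limit. (g) would limit (f) — a current Provisional Approval is held — but (h) sets (g) aside: (h) operates against (g): the baseline figure is 437, meeting the 380 threshold. (i) is not engaged (aggregate throughput is 650 units, not less than 600 units), so (h) stands. Exception (b) does not apply.
All of (c)'s requirements are met (the number of days the property was let is 58 days, less than the 65 days limit; the tenant is an immediate family member). But: (k) applies — a current Schedule D Waiver is held. (c) is therefore removed.
Exception (d) does not apply: total rental receipts for the year are $4,780, not below $4,220.
All of (e)'s requirements are met (the basement flat is part of the primary residence; a Small Lessor Declaration is on file). Turning to paragraphs (l)–(m): (l) operates against (e): the property is publicly advertised. (m), which would lift (l), is inapplicable — the Schedule 3 Declaration is not current. So (e) is unavailable.
No exception displaces § 73.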